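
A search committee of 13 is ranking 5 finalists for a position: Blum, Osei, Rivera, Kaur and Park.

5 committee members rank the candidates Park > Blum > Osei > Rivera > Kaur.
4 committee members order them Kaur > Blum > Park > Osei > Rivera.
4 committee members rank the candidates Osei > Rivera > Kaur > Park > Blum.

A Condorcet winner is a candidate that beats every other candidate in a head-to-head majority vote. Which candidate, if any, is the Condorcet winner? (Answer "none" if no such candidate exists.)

Check each pair by majority over 13 ballots:
Blum vs Osei: Blum preferred on 5+4 = 9 ballots; Blum wins 9–4.
Blum vs Rivera: Blum, 9–4.
Blum vs Kaur: Kaur, 8–5.
Blum–Park: Park 9–4.
Osei vs Rivera: Osei preferred on 5+4+4 = 13 ballots; Osei wins 13–0.
Osei vs Kaur: Osei wins 9–4.
Osei vs Park: 4 to 9, Park.
Rivera vs Kaur: Rivera wins 9–4.
Rivera vs Park: Park, 9–4.
Kaur vs Park: 4+4 = 8 for Kaur, 5 for Park — Kaur by 8–5.
Each candidate drops at least one matchup (Blum loses to Kaur; Osei loses to Blum; Rivera loses to Blum; Kaur loses to Osei; Park loses to Kaur); the cycle Blum beats Osei beats Kaur beats Blum rules out a Condorcet winner.

none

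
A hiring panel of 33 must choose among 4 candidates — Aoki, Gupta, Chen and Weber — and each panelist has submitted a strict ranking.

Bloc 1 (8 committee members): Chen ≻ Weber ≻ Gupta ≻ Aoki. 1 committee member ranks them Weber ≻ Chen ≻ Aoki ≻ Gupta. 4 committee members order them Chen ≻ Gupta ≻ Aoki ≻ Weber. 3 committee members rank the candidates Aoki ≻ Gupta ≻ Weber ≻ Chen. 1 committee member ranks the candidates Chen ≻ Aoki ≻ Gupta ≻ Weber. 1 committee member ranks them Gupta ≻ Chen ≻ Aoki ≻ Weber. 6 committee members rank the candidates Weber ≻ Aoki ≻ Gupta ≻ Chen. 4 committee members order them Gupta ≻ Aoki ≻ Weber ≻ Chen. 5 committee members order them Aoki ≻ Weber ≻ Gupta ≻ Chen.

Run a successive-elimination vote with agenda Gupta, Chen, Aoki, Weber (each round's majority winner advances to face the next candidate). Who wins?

Weber

Round 1: Gupta vs Chen — 19–14, Gupta advances.
Round 2: Gupta vs Aoki — 17–16, Gupta advances.
Round 3: Gupta vs Weber — 13–20, Weber advances.
Weber survives the agenda.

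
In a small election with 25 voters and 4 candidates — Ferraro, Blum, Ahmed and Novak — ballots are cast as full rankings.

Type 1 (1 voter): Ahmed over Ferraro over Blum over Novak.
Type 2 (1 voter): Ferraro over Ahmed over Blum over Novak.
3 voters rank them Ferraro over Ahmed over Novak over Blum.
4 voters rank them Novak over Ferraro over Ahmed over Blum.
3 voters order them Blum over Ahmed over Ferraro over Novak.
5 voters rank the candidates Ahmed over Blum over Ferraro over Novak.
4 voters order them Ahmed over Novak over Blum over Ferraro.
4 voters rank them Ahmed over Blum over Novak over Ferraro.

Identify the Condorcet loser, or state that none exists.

Novak

Head-to-head results (25 voters):
Ferraro vs Blum: Blum, 16–9.
Ferraro vs Ahmed: Ahmed, 17–8.
Ferraro–Novak: Ferraro 13–12.
Blum vs Ahmed: Ahmed, 22–3.
Blum vs Novak: 1+1+3+5+4 = 14 for Blum, 11 for Novak — Blum by 14–11.
Ahmed vs Novak: Ahmed wins 21–4.
Only Novak has no wins; Novak is the Condorcet loser.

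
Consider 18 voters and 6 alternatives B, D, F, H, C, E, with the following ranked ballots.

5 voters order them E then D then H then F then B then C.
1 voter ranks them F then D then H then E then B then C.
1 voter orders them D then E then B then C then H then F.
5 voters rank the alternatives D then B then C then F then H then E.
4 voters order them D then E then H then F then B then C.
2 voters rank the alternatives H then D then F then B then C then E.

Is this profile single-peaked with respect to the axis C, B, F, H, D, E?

no

Axis positions: C=1, B=2, F=3, H=4, D=5, E=6.
Faction 1 (peak E at position 6): ranking walks positions 6-5-4-3-2-1, expanding outward from the peak — single-peaked.
Faction 2: ranking walks positions 3-5-4-6-2-1; D is ranked above H even though H lies between D and the peak F on the axis — preferences dip and rise again. Not single-peaked.
Faction 3: ranking walks positions 5-6-2-1-4-3; B is ranked above H even though H lies between B and the peak D on the axis — preferences dip and rise again. Not single-peaked.
Faction 4: ranking walks positions 5-2-1-3-4-6; B is ranked above H even though H lies between B and the peak D on the axis — preferences dip and rise again. Not single-peaked.
Faction 5 (peak D at position 5): ranking walks positions 5-6-4-3-2-1, expanding outward from the peak — single-peaked.
Faction 6 (peak H at position 4): ranking walks positions 4-5-3-2-1-6, expanding outward from the peak — single-peaked.
Faction 2 violates single-peakedness, so the profile is not single-peaked on this axis.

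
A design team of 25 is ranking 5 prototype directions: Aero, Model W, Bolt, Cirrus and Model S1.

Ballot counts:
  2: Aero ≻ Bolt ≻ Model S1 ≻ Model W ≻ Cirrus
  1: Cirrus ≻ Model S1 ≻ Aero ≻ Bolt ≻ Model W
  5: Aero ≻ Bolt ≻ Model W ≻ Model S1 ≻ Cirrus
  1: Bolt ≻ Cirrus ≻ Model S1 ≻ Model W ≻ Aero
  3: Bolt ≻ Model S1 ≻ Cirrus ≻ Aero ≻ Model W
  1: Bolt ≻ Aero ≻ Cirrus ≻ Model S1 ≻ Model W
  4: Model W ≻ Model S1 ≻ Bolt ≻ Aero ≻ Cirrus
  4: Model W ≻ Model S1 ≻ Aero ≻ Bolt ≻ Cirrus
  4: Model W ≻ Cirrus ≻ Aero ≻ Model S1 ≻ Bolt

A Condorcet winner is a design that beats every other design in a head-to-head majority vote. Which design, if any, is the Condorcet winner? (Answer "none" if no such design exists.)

none

Head-to-head results (25 engineers):
Aero vs Model W: Model W, 13–12.
Aero vs Bolt: Aero wins 16–9.
Aero–Cirrus: Aero 16–9.
Aero vs Model S1: Model S1 wins 13–12.
Model W vs Bolt: Bolt wins 13–12.
Model W vs Cirrus: Model W wins 19–6.
Model W–Model S1: Model W 17–8.
Bolt–Cirrus: Bolt 20–5.
Bolt–Model S1: Model S1 13–12.
Cirrus vs Model S1: Model S1 wins 18–7.
No design is unbeaten: Aero loses to Model W; Model W loses to Bolt; Bolt loses to Aero; Cirrus loses to Aero; Model S1 loses to Model W. In particular Aero > Bolt > Model W > Aero is a majority cycle — no Condorcet winner exists.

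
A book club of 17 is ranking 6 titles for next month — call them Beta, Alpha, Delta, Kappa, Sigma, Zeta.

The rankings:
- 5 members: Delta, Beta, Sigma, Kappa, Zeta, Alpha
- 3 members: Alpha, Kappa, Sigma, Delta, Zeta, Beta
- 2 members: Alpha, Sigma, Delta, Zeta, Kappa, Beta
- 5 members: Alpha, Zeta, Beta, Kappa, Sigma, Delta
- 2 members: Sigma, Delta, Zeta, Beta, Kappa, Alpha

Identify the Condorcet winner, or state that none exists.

Pairwise majorities:
Beta–Alpha: Alpha 10–7.
Beta vs Delta: Delta, 12–5.
Beta vs Kappa: Beta wins 12–5.
Beta vs Sigma: Beta wins 10–7.
Beta–Zeta: Zeta 12–5.
Alpha vs Delta: Alpha wins 10–7.
Alpha–Kappa: Alpha 10–7.
Alpha vs Sigma: Alpha wins 10–7.
Alpha vs Zeta: Alpha, 10–7.
Delta–Kappa: Delta 9–8.
Delta vs Sigma: Sigma wins 12–5.
Delta vs Zeta: Delta wins 12–5.
Kappa vs Sigma: Sigma wins 9–8.
Kappa–Zeta: Zeta 9–8.
Sigma–Zeta: Sigma 12–5.
Alpha beats each of Beta, Delta, Kappa, Sigma, Zeta — Alpha is the Condorcet winner.

Alpha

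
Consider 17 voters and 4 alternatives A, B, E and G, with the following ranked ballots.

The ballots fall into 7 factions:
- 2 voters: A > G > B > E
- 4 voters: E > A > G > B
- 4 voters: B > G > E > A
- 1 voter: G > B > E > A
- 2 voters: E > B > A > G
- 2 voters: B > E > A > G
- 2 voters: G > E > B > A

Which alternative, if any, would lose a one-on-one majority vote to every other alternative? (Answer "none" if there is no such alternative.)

none

Head-to-head results (17 voters):
A vs B: A preferred on 2+4 = 6 ballots; B wins 11–6.
A vs E: E wins 15–2.
A–G: A 10–7.
B vs E: B wins 9–8.
B vs G: G, 9–8.
E vs G: G wins 9–8.
No alternative is winless: A beats G; B beats A; E beats A; G beats B. There is no Condorcet loser.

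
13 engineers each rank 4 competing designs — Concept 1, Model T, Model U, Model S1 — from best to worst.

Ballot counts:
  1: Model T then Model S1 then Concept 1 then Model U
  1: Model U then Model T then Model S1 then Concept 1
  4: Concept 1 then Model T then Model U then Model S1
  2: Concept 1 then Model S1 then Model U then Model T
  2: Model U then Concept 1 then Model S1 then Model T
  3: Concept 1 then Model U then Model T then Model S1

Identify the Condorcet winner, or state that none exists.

Head-to-head results (13 engineers):
Concept 1 vs Model T: Concept 1 preferred on 4+2+2+3 = 11 ballots; Concept 1 wins 11–2.
Concept 1 vs Model U: Concept 1 is ranked higher on 1+4+2+3 = 10 ballots, Model U on 3. Concept 1 wins 10–3.
Concept 1 vs Model S1: 4+2+2+3 = 11 for Concept 1, 2 for Model S1 — Concept 1 by 11–2.
Model T vs Model U: Model T preferred on 1+4 = 5 ballots; Model U wins 8–5.
Model T vs Model S1: Model T preferred on 1+1+4+3 = 9 ballots; Model T wins 9–4.
Model U vs Model S1: 10 to 3, Model U.
Concept 1 defeats every rival head-to-head and is the Condorcet winner.

Concept 1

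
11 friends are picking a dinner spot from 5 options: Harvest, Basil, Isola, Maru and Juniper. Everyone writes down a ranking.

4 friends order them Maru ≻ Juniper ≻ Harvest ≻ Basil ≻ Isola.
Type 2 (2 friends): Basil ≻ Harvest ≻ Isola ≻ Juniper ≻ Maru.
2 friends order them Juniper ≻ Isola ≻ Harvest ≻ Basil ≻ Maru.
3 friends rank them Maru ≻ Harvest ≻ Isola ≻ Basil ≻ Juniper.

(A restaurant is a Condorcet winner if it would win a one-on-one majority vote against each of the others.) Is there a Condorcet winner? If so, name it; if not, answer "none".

Maru

Pairwise majorities:
Harvest–Basil: Harvest 9–2.
Harvest vs Isola: Harvest, 9–2.
Harvest vs Maru: 4 to 7, Maru.
Harvest vs Juniper: Juniper, 6–5.
Basil vs Isola: Basil wins 6–5.
Basil vs Maru: Maru wins 7–4.
Basil vs Juniper: Juniper, 6–5.
Isola vs Maru: Maru, 7–4.
Isola vs Juniper: Isola preferred on 2+3 = 5 ballots; Juniper wins 6–5.
Maru vs Juniper: Maru is ranked higher on 4+3 = 7 ballots, Juniper on 4. Maru wins 7–4.
Maru beats each of Harvest, Basil, Isola, Juniper — Maru is the Condorcet winner.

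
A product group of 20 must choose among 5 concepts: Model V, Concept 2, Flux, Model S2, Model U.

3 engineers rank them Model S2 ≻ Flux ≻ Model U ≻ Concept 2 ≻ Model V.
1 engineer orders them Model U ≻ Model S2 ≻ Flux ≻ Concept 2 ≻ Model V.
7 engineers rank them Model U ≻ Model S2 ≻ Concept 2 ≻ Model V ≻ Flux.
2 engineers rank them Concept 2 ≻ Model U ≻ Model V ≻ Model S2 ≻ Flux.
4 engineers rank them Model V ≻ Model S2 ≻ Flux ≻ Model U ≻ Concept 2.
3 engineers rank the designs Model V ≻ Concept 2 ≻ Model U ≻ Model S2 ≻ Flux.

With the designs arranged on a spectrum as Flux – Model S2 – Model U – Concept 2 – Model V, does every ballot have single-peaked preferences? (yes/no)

Axis positions: Flux=1, Model S2=2, Model U=3, Concept 2=4, Model V=5.
Cluster 1 (peak Model S2 at position 2): ranking walks positions 2-1-3-4-5, expanding outward from the peak — single-peaked.
Cluster 2 (peak Model U at position 3): ranking walks positions 3-2-1-4-5, expanding outward from the peak — single-peaked.
Cluster 3 (peak Model U at position 3): ranking walks positions 3-2-4-5-1, expanding outward from the peak — single-peaked.
Cluster 4 (peak Concept 2 at position 4): ranking walks positions 4-3-5-2-1, expanding outward from the peak — single-peaked.
Cluster 5: ranking walks positions 5-2-1-3-4; Model S2 is ranked above Concept 2 even though Concept 2 lies between Model S2 and the peak Model V on the axis — preferences dip and rise again. Not single-peaked.
Cluster 6 (peak Model V at position 5): ranking walks positions 5-4-3-2-1, expanding outward from the peak — single-peaked.
Cluster 5 violates single-peakedness, so the profile is not single-peaked on this axis.

no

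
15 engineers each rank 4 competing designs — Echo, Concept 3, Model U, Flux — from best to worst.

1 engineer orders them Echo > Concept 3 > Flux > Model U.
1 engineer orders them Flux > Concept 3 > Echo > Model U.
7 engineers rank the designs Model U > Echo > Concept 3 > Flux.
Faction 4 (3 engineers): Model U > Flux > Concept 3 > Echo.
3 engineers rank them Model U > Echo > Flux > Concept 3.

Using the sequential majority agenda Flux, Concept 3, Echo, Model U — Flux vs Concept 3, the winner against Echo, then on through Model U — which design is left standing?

Model U

Round 1: Flux vs Concept 3 — 7–8, Concept 3 advances.
Round 2: Concept 3 vs Echo — 4–11, Echo advances.
Round 3: Echo vs Model U — 2–13, Model U advances.
Model U survives the agenda.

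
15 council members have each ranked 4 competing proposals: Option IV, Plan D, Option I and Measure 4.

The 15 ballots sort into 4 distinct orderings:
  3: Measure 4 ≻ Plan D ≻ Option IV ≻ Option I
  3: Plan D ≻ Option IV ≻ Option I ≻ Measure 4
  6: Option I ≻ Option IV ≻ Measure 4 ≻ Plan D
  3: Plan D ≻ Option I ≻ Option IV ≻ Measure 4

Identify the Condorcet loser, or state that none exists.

none

Pairwise majorities:
Option IV vs Plan D: Plan D wins 9–6.
Option IV vs Option I: Option IV preferred on 3+3 = 6 ballots; Option I wins 9–6.
Option IV vs Measure 4: 3+6+3 = 12 for Option IV, 3 for Measure 4 — Option IV by 12–3.
Plan D vs Option I: Plan D preferred on 3+3+3 = 9 ballots; Plan D wins 9–6.
Plan D vs Measure 4: Measure 4, 9–6.
Option I vs Measure 4: 12 to 3, Option I.
Each option has at least one pairwise win (Option IV beats Measure 4; Plan D beats Option IV; Option I beats Option IV; Measure 4 beats Plan D) — no Condorcet loser.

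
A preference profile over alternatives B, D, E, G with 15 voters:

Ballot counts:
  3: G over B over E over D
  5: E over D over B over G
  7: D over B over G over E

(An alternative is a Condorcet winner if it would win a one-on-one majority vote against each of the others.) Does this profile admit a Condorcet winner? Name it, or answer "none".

Head-to-head results (15 voters):
B vs D: B is ranked higher on 3 ballots, D on 12. D wins 12–3.
B vs E: B wins 10–5.
B vs G: 12 to 3, B.
D vs E: 7 to 8, E.
D–G: D 12–3.
E vs G: G wins 10–5.
Every alternative loses at least once (B loses to D; D loses to E; E loses to B; G loses to B). The majority relation contains the cycle B > E > D > B, so there is no Condorcet winner.

none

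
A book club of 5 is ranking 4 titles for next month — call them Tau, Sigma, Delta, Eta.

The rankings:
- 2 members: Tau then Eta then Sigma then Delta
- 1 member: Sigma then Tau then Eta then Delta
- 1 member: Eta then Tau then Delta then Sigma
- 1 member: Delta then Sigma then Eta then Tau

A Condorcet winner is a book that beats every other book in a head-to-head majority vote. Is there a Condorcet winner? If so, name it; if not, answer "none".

Pairwise majorities:
Tau vs Sigma: Tau preferred on 2+1 = 3 ballots; Tau wins 3–2.
Tau vs Delta: Tau preferred on 2+1+1 = 4 ballots; Tau wins 4–1.
Tau vs Eta: Tau, 3–2.
Sigma vs Delta: Sigma, 3–2.
Sigma vs Eta: Sigma preferred on 1+1 = 2 ballots; Eta wins 3–2.
Delta vs Eta: Eta wins 4–1.
Tau wins every pairwise contest, so Tau is the Condorcet winner.

Tau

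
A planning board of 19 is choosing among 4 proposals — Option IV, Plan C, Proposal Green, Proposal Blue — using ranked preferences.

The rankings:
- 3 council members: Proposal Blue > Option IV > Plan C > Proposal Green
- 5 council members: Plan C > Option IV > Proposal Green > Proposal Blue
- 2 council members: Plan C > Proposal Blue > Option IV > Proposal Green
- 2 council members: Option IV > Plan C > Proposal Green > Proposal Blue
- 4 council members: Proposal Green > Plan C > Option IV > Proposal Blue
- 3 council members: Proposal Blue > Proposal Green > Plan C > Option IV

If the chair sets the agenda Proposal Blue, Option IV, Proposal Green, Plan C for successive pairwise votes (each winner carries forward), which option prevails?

Round 1: Proposal Blue vs Option IV — 8–11, Option IV advances.
Round 2: Option IV vs Proposal Green — 12–7, Option IV advances.
Round 3: Option IV vs Plan C — 5–14, Plan C advances.
Plan C survives the agenda.

Plan C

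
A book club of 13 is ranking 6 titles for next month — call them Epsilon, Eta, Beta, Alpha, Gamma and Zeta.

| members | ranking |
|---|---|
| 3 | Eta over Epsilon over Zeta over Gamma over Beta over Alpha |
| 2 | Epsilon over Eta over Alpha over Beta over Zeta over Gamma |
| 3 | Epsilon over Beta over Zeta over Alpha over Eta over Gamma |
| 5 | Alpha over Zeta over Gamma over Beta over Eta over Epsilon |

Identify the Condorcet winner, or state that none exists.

none

Pairwise majorities:
Epsilon vs Eta: Eta, 8–5.
Epsilon vs Beta: Epsilon preferred on 3+2+3 = 8 ballots; Epsilon wins 8–5.
Epsilon–Alpha: Epsilon 8–5.
Epsilon vs Gamma: Epsilon wins 8–5.
Epsilon vs Zeta: 8 to 5, Epsilon.
Eta vs Beta: 3+2 = 5 for Eta, 8 for Beta — Beta by 8–5.
Eta vs Alpha: 5 to 8, Alpha.
Eta vs Gamma: Eta wins 8–5.
Eta vs Zeta: 3+2 = 5 for Eta, 8 for Zeta — Zeta by 8–5.
Beta vs Alpha: Alpha wins 7–6.
Beta–Gamma: Gamma 8–5.
Beta vs Zeta: Zeta, 8–5.
Alpha vs Gamma: Alpha is ranked higher on 2+3+5 = 10 ballots, Gamma on 3. Alpha wins 10–3.
Alpha vs Zeta: Alpha, 7–6.
Gamma vs Zeta: 0 for Gamma, 13 for Zeta — Zeta by 13–0.
Every book loses at least once (Epsilon loses to Eta; Eta loses to Beta; Beta loses to Epsilon; Alpha loses to Epsilon; Gamma loses to Epsilon; Zeta loses to Epsilon). The majority relation contains the cycle Epsilon beats Beta beats Eta beats Epsilon, so there is no Condorcet winner.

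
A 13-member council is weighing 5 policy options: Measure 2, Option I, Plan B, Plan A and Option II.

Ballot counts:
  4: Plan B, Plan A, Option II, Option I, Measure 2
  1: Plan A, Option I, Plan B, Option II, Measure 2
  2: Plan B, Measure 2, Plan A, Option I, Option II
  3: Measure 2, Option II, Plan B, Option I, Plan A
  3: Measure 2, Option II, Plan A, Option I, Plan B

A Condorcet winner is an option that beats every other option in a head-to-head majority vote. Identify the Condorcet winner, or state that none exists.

Plan B

Pairwise majorities:
Measure 2–Option I: Measure 2 8–5.
Measure 2 vs Plan B: Plan B, 7–6.
Measure 2 vs Plan A: 2+3+3 = 8 for Measure 2, 5 for Plan A — Measure 2 by 8–5.
Measure 2 vs Option II: Measure 2 preferred on 2+3+3 = 8 ballots; Measure 2 wins 8–5.
Option I vs Plan B: Option I is ranked higher on 1+3 = 4 ballots, Plan B on 9. Plan B wins 9–4.
Option I–Plan A: Plan A 10–3.
Option I vs Option II: 1+2 = 3 for Option I, 10 for Option II — Option II by 10–3.
Plan B vs Plan A: 9 to 4, Plan B.
Plan B vs Option II: 4+1+2 = 7 for Plan B, 6 for Option II — Plan B by 7–6.
Plan A vs Option II: Plan A is ranked higher on 4+1+2 = 7 ballots, Option II on 6. Plan A wins 7–6.
Plan B wins every pairwise contest, so Plan B is the Condorcet winner.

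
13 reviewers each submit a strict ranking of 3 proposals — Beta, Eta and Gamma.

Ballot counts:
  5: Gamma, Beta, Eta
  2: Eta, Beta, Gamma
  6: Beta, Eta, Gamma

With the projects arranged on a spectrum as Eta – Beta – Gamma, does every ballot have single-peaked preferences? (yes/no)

yes

Axis positions: Eta=1, Beta=2, Gamma=3.
Faction 1 (peak Gamma at position 3): ranking walks positions 3-2-1, expanding outward from the peak — single-peaked.
Faction 2 (peak Eta at position 1): ranking walks positions 1-2-3, expanding outward from the peak — single-peaked.
Faction 3 (peak Beta at position 2): ranking walks positions 2-1-3, expanding outward from the peak — single-peaked.
Every ranking is single-peaked on this axis.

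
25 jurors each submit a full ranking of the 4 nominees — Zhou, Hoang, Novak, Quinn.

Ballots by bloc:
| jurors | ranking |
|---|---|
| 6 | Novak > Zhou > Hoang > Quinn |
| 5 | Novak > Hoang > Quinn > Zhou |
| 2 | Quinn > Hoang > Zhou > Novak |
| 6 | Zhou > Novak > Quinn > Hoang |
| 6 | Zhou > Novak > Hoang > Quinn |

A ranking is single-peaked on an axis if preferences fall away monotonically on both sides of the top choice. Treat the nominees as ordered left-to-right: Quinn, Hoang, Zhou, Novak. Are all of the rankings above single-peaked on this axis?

no

Axis positions: Quinn=1, Hoang=2, Zhou=3, Novak=4.
Bloc 1 (peak Novak at position 4): ranking walks positions 4-3-2-1, expanding outward from the peak — single-peaked.
Bloc 2: ranking walks positions 4-2-1-3; Hoang is ranked above Zhou even though Zhou lies between Hoang and the peak Novak on the axis — preferences dip and rise again. Not single-peaked.
Bloc 3 (peak Quinn at position 1): ranking walks positions 1-2-3-4, expanding outward from the peak — single-peaked.
Bloc 4: ranking walks positions 3-4-1-2; Quinn is ranked above Hoang even though Hoang lies between Quinn and the peak Zhou on the axis — preferences dip and rise again. Not single-peaked.
Bloc 5 (peak Zhou at position 3): ranking walks positions 3-4-2-1, expanding outward from the peak — single-peaked.
Bloc 2 violates single-peakedness, so the profile is not single-peaked on this axis.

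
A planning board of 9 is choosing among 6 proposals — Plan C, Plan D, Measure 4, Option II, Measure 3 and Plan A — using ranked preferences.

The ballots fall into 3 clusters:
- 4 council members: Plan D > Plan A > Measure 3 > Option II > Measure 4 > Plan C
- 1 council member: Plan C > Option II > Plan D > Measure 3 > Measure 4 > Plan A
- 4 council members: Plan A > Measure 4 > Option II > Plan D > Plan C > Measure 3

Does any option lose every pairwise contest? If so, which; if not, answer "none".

Pairwise majorities:
Plan C vs Plan D: Plan C is ranked higher on 1 ballot, Plan D on 8. Plan D wins 8–1.
Plan C vs Measure 4: 1 for Plan C, 8 for Measure 4 — Measure 4 by 8–1.
Plan C vs Option II: 1 to 8, Option II.
Plan C–Measure 3: Plan C 5–4.
Plan C vs Plan A: Plan A wins 8–1.
Plan D vs Measure 4: Plan D is ranked higher on 4+1 = 5 ballots, Measure 4 on 4. Plan D wins 5–4.
Plan D vs Option II: Option II wins 5–4.
Plan D vs Measure 3: 9 to 0, Plan D.
Plan D vs Plan A: Plan D, 5–4.
Measure 4 vs Option II: Measure 4 is ranked higher on 4 ballots, Option II on 5. Option II wins 5–4.
Measure 4 vs Measure 3: Measure 3 wins 5–4.
Measure 4 vs Plan A: Plan A wins 8–1.
Option II vs Measure 3: 1+4 = 5 for Option II, 4 for Measure 3 — Option II by 5–4.
Option II vs Plan A: Plan A wins 8–1.
Measure 3 vs Plan A: 1 for Measure 3, 8 for Plan A — Plan A by 8–1.
Every option wins at least one matchup (Plan C beats Measure 3; Plan D beats Plan C; Measure 4 beats Plan C; Option II beats Plan C; Measure 3 beats Measure 4; Plan A beats Plan C), so there is no Condorcet loser.

none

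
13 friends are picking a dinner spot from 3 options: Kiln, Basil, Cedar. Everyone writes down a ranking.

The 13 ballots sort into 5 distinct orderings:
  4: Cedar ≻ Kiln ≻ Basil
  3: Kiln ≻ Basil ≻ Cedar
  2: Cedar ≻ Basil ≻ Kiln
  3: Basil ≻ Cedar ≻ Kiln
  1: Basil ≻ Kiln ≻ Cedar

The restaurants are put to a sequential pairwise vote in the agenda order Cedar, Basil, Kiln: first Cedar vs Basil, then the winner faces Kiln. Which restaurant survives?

Kiln

Round 1: Cedar vs Basil — 6–7, Basil advances.
Round 2: Basil vs Kiln — 6–7, Kiln advances.
Kiln survives the agenda.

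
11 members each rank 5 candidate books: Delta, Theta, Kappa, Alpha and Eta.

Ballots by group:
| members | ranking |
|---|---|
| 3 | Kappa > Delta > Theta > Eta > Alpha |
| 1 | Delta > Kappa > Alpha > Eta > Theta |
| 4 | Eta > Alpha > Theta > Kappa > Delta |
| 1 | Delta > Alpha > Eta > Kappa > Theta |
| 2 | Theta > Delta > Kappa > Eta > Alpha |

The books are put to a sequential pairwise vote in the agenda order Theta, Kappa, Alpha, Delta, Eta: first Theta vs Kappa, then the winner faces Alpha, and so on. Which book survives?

Round 1: Theta vs Kappa — 6–5, Theta advances.
Round 2: Theta vs Alpha — 5–6, Alpha advances.
Round 3: Alpha vs Delta — 4–7, Delta advances.
Round 4: Delta vs Eta — 7–4, Delta advances.
The agenda winner is Delta.

Delta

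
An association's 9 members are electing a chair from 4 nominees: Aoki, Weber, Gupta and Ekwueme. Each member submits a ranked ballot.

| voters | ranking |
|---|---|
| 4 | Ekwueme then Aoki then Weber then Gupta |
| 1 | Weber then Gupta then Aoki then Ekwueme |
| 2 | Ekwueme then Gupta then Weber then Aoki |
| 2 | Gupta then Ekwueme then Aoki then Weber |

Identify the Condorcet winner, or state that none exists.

Check each pair by majority over 9 ballots:
Aoki vs Weber: Aoki is ranked higher on 4+2 = 6 ballots, Weber on 3. Aoki wins 6–3.
Aoki vs Gupta: 4 for Aoki, 5 for Gupta — Gupta by 5–4.
Aoki vs Ekwueme: Aoki preferred on 1 ballot; Ekwueme wins 8–1.
Weber vs Gupta: Weber is ranked higher on 4+1 = 5 ballots, Gupta on 4. Weber wins 5–4.
Weber vs Ekwueme: Weber is ranked higher on 1 ballot, Ekwueme on 8. Ekwueme wins 8–1.
Gupta vs Ekwueme: 3 to 6, Ekwueme.
Ekwueme wins every pairwise contest, so Ekwueme is the Condorcet winner.

Ekwueme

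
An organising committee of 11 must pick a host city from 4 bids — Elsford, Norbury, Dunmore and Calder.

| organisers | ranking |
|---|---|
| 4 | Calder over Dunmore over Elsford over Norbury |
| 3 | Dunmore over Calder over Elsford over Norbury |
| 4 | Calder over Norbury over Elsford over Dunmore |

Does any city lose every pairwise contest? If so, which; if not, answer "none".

Pairwise majorities:
Elsford–Norbury: Elsford 7–4.
Elsford vs Dunmore: Elsford is ranked higher on 4 ballots, Dunmore on 7. Dunmore wins 7–4.
Elsford vs Calder: Calder, 11–0.
Norbury vs Dunmore: 4 for Norbury, 7 for Dunmore — Dunmore by 7–4.
Norbury vs Calder: Norbury is ranked higher on 0 ballots, Calder on 11. Calder wins 11–0.
Dunmore vs Calder: Dunmore preferred on 3 ballots; Calder wins 8–3.
Only Norbury has no wins; Norbury is the Condorcet loser.

Norbury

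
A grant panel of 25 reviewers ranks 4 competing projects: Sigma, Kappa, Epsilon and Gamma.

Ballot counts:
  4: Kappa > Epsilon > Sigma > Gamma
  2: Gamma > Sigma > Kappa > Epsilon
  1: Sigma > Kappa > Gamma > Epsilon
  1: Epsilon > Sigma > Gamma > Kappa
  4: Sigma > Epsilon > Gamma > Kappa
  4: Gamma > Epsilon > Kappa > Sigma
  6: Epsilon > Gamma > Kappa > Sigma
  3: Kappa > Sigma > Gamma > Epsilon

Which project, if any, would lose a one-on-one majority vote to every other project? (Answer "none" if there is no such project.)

none

Head-to-head results (25 reviewers):
Sigma vs Kappa: Sigma preferred on 2+1+1+4 = 8 ballots; Kappa wins 17–8.
Sigma vs Epsilon: Epsilon, 15–10.
Sigma vs Gamma: Sigma is ranked higher on 4+1+1+4+3 = 13 ballots, Gamma on 12. Sigma wins 13–12.
Kappa vs Epsilon: Epsilon, 15–10.
Kappa vs Gamma: 4+1+3 = 8 for Kappa, 17 for Gamma — Gamma by 17–8.
Epsilon vs Gamma: Epsilon is ranked higher on 4+1+4+6 = 15 ballots, Gamma on 10. Epsilon wins 15–10.
Each project has at least one pairwise win (Sigma beats Gamma; Kappa beats Sigma; Epsilon beats Sigma; Gamma beats Kappa) — no Condorcet loser.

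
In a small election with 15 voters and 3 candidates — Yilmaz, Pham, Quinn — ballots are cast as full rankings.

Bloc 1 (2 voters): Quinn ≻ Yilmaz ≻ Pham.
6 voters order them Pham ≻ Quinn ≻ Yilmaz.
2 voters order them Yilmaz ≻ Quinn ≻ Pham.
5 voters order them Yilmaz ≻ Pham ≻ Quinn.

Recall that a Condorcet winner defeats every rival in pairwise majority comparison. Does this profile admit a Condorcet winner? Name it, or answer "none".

Head-to-head results (15 voters):
Yilmaz vs Pham: Yilmaz is ranked higher on 2+2+5 = 9 ballots, Pham on 6. Yilmaz wins 9–6.
Yilmaz vs Quinn: Yilmaz is ranked higher on 2+5 = 7 ballots, Quinn on 8. Quinn wins 8–7.
Pham vs Quinn: 6+5 = 11 for Pham, 4 for Quinn — Pham by 11–4.
Every candidate loses at least once (Yilmaz loses to Quinn; Pham loses to Yilmaz; Quinn loses to Pham). The majority relation contains the cycle Yilmaz → Pham → Quinn → Yilmaz, so there is no Condorcet winner.

none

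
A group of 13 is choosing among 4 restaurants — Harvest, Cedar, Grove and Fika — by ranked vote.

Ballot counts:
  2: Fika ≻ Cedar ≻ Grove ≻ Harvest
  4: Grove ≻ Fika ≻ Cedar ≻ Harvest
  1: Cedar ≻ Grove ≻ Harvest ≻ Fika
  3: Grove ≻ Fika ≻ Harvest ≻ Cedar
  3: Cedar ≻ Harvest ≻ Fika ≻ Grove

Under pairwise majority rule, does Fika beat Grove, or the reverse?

Ballots ranking Fika above Grove: 2 + 3 = 5.
Ballots ranking Grove above Fika: 13 − 5 = 8.
Grove wins the head-to-head 8–5.

Grove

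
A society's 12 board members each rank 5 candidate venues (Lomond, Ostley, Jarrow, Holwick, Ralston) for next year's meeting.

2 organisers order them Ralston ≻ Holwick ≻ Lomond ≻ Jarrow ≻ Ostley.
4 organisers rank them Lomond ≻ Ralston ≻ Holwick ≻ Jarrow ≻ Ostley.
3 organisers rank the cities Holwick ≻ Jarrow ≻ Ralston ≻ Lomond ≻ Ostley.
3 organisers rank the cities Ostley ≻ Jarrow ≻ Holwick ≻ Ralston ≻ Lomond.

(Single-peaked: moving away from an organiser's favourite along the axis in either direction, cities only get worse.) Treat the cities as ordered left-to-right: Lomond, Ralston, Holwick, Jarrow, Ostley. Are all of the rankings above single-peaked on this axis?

Axis positions: Lomond=1, Ralston=2, Holwick=3, Jarrow=4, Ostley=5.
Ballot type 1 (peak Ralston at position 2): ranking walks positions 2-3-1-4-5, expanding outward from the peak — single-peaked.
Ballot type 2 (peak Lomond at position 1): ranking walks positions 1-2-3-4-5, expanding outward from the peak — single-peaked.
Ballot type 3 (peak Holwick at position 3): ranking walks positions 3-4-2-1-5, expanding outward from the peak — single-peaked.
Ballot type 4 (peak Ostley at position 5): ranking walks positions 5-4-3-2-1, expanding outward from the peak — single-peaked.
Every ranking is single-peaked on this axis.

yes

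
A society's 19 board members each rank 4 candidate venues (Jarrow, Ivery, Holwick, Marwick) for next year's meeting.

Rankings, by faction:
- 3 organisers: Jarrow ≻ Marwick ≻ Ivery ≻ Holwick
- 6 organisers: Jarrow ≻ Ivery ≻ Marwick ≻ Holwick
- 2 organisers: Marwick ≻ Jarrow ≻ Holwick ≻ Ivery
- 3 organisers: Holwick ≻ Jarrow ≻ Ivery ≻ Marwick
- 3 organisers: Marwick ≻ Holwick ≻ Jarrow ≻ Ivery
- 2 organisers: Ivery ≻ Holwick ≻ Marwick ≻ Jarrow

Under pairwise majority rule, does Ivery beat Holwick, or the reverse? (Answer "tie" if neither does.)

Ballots ranking Ivery above Holwick: 3 + 6 + 2 = 11.
Ballots ranking Holwick above Ivery: 19 − 11 = 8.
Ivery wins the head-to-head 11–8.

Ivery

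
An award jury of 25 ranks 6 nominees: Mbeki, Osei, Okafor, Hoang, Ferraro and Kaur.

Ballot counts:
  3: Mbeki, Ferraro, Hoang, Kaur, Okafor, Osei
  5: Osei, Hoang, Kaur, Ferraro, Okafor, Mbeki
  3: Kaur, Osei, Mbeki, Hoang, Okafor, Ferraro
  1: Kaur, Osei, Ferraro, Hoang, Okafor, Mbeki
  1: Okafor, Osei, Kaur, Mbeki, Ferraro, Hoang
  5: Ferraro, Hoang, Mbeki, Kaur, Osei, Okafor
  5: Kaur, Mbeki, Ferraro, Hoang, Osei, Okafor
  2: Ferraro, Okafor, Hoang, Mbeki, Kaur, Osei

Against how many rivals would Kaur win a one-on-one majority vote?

4

Kaur against each rival (25 jurors):
Kaur–Mbeki: Kaur 15–10.
Kaur vs Osei: Kaur, 19–6.
Kaur–Okafor: Kaur 22–3.
Kaur vs Hoang: Hoang, 15–10.
Kaur vs Ferraro: Kaur wins 15–10.
Kaur beats Mbeki, Osei, Okafor, Ferraro; loses to Hoang — 4 pairwise wins.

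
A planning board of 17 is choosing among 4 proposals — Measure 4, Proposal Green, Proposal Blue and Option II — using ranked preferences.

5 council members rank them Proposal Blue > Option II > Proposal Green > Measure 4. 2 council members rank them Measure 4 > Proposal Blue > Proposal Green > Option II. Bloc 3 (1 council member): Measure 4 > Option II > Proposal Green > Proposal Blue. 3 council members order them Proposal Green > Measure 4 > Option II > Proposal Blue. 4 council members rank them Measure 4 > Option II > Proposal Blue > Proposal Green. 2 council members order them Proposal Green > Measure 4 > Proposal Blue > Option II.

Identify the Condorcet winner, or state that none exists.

Pairwise majorities:
Measure 4 vs Proposal Green: Proposal Green, 10–7.
Measure 4 vs Proposal Blue: Measure 4, 12–5.
Measure 4–Option II: Measure 4 12–5.
Proposal Green vs Proposal Blue: 1+3+2 = 6 for Proposal Green, 11 for Proposal Blue — Proposal Blue by 11–6.
Proposal Green vs Option II: Option II, 10–7.
Proposal Blue vs Option II: Proposal Blue wins 9–8.
Each option drops at least one matchup (Measure 4 loses to Proposal Green; Proposal Green loses to Proposal Blue; Proposal Blue loses to Measure 4; Option II loses to Measure 4); the cycle Measure 4 beats Proposal Blue beats Proposal Green beats Measure 4 rules out a Condorcet winner.

none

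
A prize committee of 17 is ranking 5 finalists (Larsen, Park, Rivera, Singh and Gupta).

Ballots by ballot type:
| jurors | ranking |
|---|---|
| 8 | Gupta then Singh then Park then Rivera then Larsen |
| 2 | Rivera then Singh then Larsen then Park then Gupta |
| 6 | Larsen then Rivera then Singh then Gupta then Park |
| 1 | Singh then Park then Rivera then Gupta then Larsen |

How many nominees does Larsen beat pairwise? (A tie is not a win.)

0

Larsen against each rival (17 jurors):
Larsen vs Park: Park wins 9–8.
Larsen vs Rivera: Rivera wins 11–6.
Larsen–Singh: Singh 11–6.
Larsen vs Gupta: Gupta wins 9–8.
Larsen beats no one; loses to Park, Rivera, Singh, Gupta — 0 pairwise wins.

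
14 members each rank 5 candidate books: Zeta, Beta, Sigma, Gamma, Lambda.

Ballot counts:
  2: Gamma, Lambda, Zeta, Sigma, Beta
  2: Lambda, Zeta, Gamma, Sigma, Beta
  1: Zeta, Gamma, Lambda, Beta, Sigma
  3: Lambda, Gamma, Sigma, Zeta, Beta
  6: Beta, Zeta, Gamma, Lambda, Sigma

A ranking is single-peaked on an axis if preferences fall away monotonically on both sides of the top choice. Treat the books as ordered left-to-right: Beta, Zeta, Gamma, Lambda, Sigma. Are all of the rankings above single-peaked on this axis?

no

Axis positions: Beta=1, Zeta=2, Gamma=3, Lambda=4, Sigma=5.
Faction 1 (peak Gamma at position 3): ranking walks positions 3-4-2-5-1, expanding outward from the peak — single-peaked.
Faction 2: ranking walks positions 4-2-3-5-1; Zeta is ranked above Gamma even though Gamma lies between Zeta and the peak Lambda on the axis — preferences dip and rise again. Not single-peaked.
Faction 3 (peak Zeta at position 2): ranking walks positions 2-3-4-1-5, expanding outward from the peak — single-peaked.
Faction 4 (peak Lambda at position 4): ranking walks positions 4-3-5-2-1, expanding outward from the peak — single-peaked.
Faction 5 (peak Beta at position 1): ranking walks positions 1-2-3-4-5, expanding outward from the peak — single-peaked.
Faction 2 violates single-peakedness, so the profile is not single-peaked on this axis.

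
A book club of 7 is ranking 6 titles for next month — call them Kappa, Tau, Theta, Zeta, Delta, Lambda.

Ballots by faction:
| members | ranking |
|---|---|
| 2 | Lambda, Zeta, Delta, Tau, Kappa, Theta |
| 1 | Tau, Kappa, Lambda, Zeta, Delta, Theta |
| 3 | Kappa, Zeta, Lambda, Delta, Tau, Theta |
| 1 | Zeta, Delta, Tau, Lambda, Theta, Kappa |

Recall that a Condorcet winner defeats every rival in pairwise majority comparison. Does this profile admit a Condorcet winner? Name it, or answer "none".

none

Head-to-head results (7 members):
Kappa vs Tau: Kappa is ranked higher on 3 ballots, Tau on 4. Tau wins 4–3.
Kappa vs Theta: 2+1+3 = 6 for Kappa, 1 for Theta — Kappa by 6–1.
Kappa vs Zeta: 1+3 = 4 for Kappa, 3 for Zeta — Kappa by 4–3.
Kappa vs Delta: 1+3 = 4 for Kappa, 3 for Delta — Kappa by 4–3.
Kappa vs Lambda: Kappa is ranked higher on 1+3 = 4 ballots, Lambda on 3. Kappa wins 4–3.
Tau vs Theta: 2+1+3+1 = 7 for Tau, 0 for Theta — Tau by 7–0.
Tau vs Zeta: 1 to 6, Zeta.
Tau vs Delta: Tau preferred on 1 ballot; Delta wins 6–1.
Tau vs Lambda: 2 to 5, Lambda.
Theta vs Zeta: Theta is ranked higher on 0 ballots, Zeta on 7. Zeta wins 7–0.
Theta vs Delta: Theta preferred on 0 ballots; Delta wins 7–0.
Theta vs Lambda: Theta preferred on 0 ballots; Lambda wins 7–0.
Zeta vs Delta: 7 to 0, Zeta.
Zeta vs Lambda: Zeta preferred on 3+1 = 4 ballots; Zeta wins 4–3.
Delta vs Lambda: 1 for Delta, 6 for Lambda — Lambda by 6–1.
Each book drops at least one matchup (Kappa loses to Tau; Tau loses to Zeta; Theta loses to Kappa; Zeta loses to Kappa; Delta loses to Kappa; Lambda loses to Kappa); the cycle Kappa > Zeta > Tau > Kappa rules out a Condorcet winner.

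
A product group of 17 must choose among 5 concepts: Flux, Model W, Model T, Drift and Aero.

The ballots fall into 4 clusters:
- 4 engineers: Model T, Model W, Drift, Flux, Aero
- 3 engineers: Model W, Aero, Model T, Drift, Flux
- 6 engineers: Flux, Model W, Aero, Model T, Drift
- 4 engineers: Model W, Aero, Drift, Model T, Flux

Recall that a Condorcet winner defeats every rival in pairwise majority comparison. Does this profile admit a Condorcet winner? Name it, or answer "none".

Model W

Pairwise majorities:
Flux vs Model W: 6 to 11, Model W.
Flux vs Model T: Model T, 11–6.
Flux vs Drift: Flux preferred on 6 ballots; Drift wins 11–6.
Flux vs Aero: Flux preferred on 4+6 = 10 ballots; Flux wins 10–7.
Model W vs Model T: Model W is ranked higher on 3+6+4 = 13 ballots, Model T on 4. Model W wins 13–4.
Model W–Drift: Model W 17–0.
Model W vs Aero: Model W preferred on 4+3+6+4 = 17 ballots; Model W wins 17–0.
Model T–Drift: Model T 13–4.
Model T–Aero: Aero 13–4.
Drift vs Aero: Aero, 13–4.
Model W defeats every rival head-to-head and is the Condorcet winner.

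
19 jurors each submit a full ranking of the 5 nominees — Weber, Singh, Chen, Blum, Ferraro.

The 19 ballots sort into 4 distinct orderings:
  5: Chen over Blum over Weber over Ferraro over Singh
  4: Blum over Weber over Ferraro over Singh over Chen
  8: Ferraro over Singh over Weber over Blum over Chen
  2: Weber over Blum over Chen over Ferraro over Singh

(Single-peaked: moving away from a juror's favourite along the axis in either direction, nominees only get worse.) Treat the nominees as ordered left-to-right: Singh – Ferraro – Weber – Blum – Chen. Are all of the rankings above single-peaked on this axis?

yes

Axis positions: Singh=1, Ferraro=2, Weber=3, Blum=4, Chen=5.
Type 1 (peak Chen at position 5): ranking walks positions 5-4-3-2-1, expanding outward from the peak — single-peaked.
Type 2 (peak Blum at position 4): ranking walks positions 4-3-2-1-5, expanding outward from the peak — single-peaked.
Type 3 (peak Ferraro at position 2): ranking walks positions 2-1-3-4-5, expanding outward from the peak — single-peaked.
Type 4 (peak Weber at position 3): ranking walks positions 3-4-5-2-1, expanding outward from the peak — single-peaked.
Every ranking is single-peaked on this axis.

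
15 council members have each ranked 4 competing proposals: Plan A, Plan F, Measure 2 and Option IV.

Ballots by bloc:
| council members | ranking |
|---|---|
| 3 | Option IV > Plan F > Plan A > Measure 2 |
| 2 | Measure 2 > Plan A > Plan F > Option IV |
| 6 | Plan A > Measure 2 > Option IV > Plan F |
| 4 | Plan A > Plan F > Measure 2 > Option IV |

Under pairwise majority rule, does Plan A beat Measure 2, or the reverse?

Plan A

Ballots ranking Plan A above Measure 2: 3 + 6 + 4 = 13.
Ballots ranking Measure 2 above Plan A: 15 − 13 = 2.
Plan A wins the head-to-head 13–2.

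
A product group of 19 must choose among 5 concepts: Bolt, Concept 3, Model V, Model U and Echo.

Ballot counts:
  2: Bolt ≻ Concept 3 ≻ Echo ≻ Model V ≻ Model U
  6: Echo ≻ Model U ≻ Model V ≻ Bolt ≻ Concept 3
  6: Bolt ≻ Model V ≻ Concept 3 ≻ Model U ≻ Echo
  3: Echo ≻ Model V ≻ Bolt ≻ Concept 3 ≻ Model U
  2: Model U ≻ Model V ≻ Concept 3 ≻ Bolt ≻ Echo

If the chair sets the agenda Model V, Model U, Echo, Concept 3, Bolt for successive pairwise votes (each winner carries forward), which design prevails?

Bolt

Round 1: Model V vs Model U — 11–8, Model V advances.
Round 2: Model V vs Echo — 8–11, Echo advances.
Round 3: Echo vs Concept 3 — 9–10, Concept 3 advances.
Round 4: Concept 3 vs Bolt — 2–17, Bolt advances.
The agenda winner is Bolt.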